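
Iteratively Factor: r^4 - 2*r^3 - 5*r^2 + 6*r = (r + 2)*(r^3 - 4*r^2 + 3*r) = r*(r + 2)*(r^2 - 4*r + 3) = r*(r - 1)*(r + 2)*(r - 3)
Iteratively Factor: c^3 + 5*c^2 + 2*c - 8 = (c + 2)*(c^2 + 3*c - 4) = (c - 1)*(c + 2)*(c + 4)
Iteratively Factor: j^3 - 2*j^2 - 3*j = (j)*(j^2 - 2*j - 3) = j*(j + 1)*(j - 3)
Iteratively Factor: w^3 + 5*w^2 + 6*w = (w)*(w^2 + 5*w + 6) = w*(w + 2)*(w + 3)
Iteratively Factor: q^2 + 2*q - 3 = (q + 3)*(q - 1)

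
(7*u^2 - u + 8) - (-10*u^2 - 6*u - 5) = 17*u^2 + 5*u + 13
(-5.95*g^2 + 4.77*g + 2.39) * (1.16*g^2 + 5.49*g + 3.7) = -6.902*g^4 - 27.1323*g^3 + 6.9447*g^2 + 30.7701*g + 8.843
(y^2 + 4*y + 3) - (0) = y^2 + 4*y + 3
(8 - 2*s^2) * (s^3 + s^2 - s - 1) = -2*s^5 - 2*s^4 + 10*s^3 + 10*s^2 - 8*s - 8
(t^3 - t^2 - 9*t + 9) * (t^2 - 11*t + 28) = t^5 - 12*t^4 + 30*t^3 + 80*t^2 - 351*t + 252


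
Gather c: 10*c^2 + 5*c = 10*c^2 + 5*c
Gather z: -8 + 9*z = 9*z - 8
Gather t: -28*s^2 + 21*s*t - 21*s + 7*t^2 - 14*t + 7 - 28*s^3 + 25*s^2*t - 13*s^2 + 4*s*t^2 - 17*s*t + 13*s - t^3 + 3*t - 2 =-28*s^3 - 41*s^2 - 8*s - t^3 + t^2*(4*s + 7) + t*(25*s^2 + 4*s - 11) + 5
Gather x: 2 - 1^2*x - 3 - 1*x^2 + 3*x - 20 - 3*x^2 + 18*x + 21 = -4*x^2 + 20*x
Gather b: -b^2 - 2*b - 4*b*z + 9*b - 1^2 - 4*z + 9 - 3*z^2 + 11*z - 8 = -b^2 + b*(7 - 4*z) - 3*z^2 + 7*z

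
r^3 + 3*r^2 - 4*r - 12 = (r - 2)*(r + 2)*(r + 3)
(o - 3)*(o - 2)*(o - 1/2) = o^3 - 11*o^2/2 + 17*o/2 - 3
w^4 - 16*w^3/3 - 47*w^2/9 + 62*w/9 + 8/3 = (w - 6)*(w - 1)*(w + 1/3)*(w + 4/3)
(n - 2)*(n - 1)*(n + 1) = n^3 - 2*n^2 - n + 2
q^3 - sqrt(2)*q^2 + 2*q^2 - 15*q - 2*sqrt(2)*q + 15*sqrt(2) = (q - 3)*(q + 5)*(q - sqrt(2))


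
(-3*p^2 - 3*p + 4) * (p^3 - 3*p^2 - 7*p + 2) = -3*p^5 + 6*p^4 + 34*p^3 + 3*p^2 - 34*p + 8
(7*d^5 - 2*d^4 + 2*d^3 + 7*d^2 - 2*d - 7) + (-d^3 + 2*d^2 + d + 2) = 7*d^5 - 2*d^4 + d^3 + 9*d^2 - d - 5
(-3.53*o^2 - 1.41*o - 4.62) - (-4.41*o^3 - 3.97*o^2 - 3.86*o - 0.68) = 4.41*o^3 + 0.44*o^2 + 2.45*o - 3.94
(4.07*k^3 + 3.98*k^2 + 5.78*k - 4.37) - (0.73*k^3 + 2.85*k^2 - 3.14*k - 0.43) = 3.34*k^3 + 1.13*k^2 + 8.92*k - 3.94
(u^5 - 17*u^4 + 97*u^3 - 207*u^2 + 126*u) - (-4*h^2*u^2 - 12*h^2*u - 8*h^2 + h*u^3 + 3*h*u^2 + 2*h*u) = 4*h^2*u^2 + 12*h^2*u + 8*h^2 - h*u^3 - 3*h*u^2 - 2*h*u + u^5 - 17*u^4 + 97*u^3 - 207*u^2 + 126*u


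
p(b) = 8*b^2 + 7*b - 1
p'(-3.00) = -41.00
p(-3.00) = 50.00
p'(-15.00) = -233.00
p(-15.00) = 1694.00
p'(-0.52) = -1.32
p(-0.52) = -2.48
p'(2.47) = 46.52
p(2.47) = 65.10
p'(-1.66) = -19.56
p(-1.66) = 9.42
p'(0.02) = 7.32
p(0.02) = -0.86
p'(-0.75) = -5.00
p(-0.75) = -1.75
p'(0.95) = 22.20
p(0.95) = 12.87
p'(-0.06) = 6.04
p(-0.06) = -1.39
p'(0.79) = 19.64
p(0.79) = 9.52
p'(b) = 16*b + 7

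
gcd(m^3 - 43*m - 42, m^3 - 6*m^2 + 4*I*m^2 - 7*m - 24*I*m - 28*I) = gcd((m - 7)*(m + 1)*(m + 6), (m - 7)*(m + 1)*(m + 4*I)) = m^2 - 6*m - 7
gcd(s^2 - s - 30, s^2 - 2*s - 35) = s + 5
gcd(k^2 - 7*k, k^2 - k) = k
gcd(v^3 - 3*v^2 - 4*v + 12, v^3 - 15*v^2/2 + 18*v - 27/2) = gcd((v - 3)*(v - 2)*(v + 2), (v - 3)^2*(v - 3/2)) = v - 3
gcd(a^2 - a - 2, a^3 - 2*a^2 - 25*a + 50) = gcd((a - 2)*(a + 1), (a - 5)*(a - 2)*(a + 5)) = a - 2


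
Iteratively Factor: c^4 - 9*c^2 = (c)*(c^3 - 9*c) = c*(c + 3)*(c^2 - 3*c) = c^2*(c + 3)*(c - 3)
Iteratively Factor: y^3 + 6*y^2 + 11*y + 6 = (y + 2)*(y^2 + 4*y + 3) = (y + 2)*(y + 3)*(y + 1)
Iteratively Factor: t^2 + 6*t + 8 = (t + 2)*(t + 4)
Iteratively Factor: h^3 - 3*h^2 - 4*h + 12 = (h - 3)*(h^2 - 4) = (h - 3)*(h - 2)*(h + 2)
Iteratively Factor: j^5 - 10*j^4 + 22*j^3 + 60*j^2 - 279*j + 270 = (j - 3)*(j^4 - 7*j^3 + j^2 + 63*j - 90) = (j - 5)*(j - 3)*(j^3 - 2*j^2 - 9*j + 18) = (j - 5)*(j - 3)*(j + 3)*(j^2 - 5*j + 6) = (j - 5)*(j - 3)^2*(j + 3)*(j - 2)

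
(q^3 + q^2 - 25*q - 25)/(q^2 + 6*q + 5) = q - 5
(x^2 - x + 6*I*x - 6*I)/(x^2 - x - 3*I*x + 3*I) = (x + 6*I)/(x - 3*I)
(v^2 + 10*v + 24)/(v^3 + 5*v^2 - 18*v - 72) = (v + 4)/(v^2 - v - 12)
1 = 1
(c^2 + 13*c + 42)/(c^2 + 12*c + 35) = (c + 6)/(c + 5)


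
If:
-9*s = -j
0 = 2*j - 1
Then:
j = 1/2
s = 1/18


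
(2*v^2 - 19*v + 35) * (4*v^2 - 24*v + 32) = 8*v^4 - 124*v^3 + 660*v^2 - 1448*v + 1120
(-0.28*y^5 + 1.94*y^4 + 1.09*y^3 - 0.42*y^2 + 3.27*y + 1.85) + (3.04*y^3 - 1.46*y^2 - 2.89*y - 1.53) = -0.28*y^5 + 1.94*y^4 + 4.13*y^3 - 1.88*y^2 + 0.38*y + 0.32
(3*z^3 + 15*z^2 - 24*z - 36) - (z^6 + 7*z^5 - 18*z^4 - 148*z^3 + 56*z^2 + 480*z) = -z^6 - 7*z^5 + 18*z^4 + 151*z^3 - 41*z^2 - 504*z - 36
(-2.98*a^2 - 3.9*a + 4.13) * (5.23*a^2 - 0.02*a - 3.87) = -15.5854*a^4 - 20.3374*a^3 + 33.2105*a^2 + 15.0104*a - 15.9831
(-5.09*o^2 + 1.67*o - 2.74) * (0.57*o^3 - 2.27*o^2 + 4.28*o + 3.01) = -2.9013*o^5 + 12.5062*o^4 - 27.1379*o^3 - 1.9535*o^2 - 6.7005*o - 8.2474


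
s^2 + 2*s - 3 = (s - 1)*(s + 3)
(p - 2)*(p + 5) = p^2 + 3*p - 10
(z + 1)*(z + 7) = z^2 + 8*z + 7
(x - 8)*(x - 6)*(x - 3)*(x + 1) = x^4 - 16*x^3 + 73*x^2 - 54*x - 144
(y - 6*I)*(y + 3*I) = y^2 - 3*I*y + 18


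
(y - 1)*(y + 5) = y^2 + 4*y - 5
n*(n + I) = n^2 + I*n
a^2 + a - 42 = (a - 6)*(a + 7)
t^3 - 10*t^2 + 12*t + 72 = (t - 6)^2*(t + 2)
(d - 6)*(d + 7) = d^2 + d - 42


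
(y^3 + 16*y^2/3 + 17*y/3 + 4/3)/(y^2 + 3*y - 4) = (3*y^2 + 4*y + 1)/(3*(y - 1))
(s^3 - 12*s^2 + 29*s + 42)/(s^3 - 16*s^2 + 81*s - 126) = (s + 1)/(s - 3)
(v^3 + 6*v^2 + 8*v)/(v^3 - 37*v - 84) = v*(v + 2)/(v^2 - 4*v - 21)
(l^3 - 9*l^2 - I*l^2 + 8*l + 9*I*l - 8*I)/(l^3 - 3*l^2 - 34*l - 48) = (l^2 - l*(1 + I) + I)/(l^2 + 5*l + 6)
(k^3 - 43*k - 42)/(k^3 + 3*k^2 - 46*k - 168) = (k + 1)/(k + 4)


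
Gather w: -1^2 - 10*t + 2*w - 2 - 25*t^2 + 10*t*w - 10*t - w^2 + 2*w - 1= -25*t^2 - 20*t - w^2 + w*(10*t + 4) - 4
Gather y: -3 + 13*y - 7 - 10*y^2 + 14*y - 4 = -10*y^2 + 27*y - 14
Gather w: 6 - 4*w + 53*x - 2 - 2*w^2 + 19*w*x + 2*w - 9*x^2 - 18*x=-2*w^2 + w*(19*x - 2) - 9*x^2 + 35*x + 4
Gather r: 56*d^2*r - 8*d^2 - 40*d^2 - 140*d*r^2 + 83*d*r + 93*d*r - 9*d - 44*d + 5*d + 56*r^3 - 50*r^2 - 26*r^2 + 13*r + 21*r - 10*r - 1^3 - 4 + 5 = -48*d^2 - 48*d + 56*r^3 + r^2*(-140*d - 76) + r*(56*d^2 + 176*d + 24)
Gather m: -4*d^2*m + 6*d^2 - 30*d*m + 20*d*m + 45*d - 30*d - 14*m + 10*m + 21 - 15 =6*d^2 + 15*d + m*(-4*d^2 - 10*d - 4) + 6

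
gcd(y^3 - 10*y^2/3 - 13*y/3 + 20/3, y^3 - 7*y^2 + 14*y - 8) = y^2 - 5*y + 4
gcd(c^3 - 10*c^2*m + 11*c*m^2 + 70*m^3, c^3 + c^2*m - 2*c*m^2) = c + 2*m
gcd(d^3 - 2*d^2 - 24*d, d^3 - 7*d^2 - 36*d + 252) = d - 6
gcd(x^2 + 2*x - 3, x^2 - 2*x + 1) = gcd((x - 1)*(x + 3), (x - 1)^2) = x - 1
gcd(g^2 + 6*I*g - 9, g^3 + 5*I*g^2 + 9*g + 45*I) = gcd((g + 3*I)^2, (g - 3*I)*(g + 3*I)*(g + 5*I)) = g + 3*I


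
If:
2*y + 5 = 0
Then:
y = -5/2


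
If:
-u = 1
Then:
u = -1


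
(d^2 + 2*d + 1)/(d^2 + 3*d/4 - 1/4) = 4*(d + 1)/(4*d - 1)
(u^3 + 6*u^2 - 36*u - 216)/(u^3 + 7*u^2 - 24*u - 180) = (u - 6)/(u - 5)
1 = 1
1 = 1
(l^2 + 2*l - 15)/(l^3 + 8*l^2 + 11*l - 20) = (l - 3)/(l^2 + 3*l - 4)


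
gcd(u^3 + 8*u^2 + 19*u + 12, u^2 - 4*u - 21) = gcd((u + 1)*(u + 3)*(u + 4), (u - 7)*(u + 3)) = u + 3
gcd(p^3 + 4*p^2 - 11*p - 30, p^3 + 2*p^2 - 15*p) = p^2 + 2*p - 15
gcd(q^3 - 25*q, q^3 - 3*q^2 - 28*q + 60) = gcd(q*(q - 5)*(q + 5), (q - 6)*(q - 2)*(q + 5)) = q + 5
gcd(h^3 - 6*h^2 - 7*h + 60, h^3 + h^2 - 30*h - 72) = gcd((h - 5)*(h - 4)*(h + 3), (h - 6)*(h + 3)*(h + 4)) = h + 3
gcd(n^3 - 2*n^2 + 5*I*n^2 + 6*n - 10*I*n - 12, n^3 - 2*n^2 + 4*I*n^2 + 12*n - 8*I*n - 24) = n^2 + n*(-2 + 6*I) - 12*I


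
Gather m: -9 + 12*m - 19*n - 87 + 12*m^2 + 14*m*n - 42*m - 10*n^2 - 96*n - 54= 12*m^2 + m*(14*n - 30) - 10*n^2 - 115*n - 150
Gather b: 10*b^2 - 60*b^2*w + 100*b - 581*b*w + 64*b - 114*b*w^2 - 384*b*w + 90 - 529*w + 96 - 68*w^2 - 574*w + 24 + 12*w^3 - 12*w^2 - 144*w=b^2*(10 - 60*w) + b*(-114*w^2 - 965*w + 164) + 12*w^3 - 80*w^2 - 1247*w + 210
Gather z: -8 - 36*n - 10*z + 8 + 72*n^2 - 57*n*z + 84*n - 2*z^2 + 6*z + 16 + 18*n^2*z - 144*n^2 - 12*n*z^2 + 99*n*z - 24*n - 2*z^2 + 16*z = -72*n^2 + 24*n + z^2*(-12*n - 4) + z*(18*n^2 + 42*n + 12) + 16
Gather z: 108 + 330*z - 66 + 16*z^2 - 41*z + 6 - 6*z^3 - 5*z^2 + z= -6*z^3 + 11*z^2 + 290*z + 48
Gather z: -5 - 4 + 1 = -8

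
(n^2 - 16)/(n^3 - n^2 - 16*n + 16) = 1/(n - 1)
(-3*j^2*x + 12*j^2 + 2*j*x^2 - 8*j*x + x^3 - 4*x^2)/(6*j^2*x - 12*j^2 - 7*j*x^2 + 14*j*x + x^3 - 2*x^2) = (3*j*x - 12*j + x^2 - 4*x)/(-6*j*x + 12*j + x^2 - 2*x)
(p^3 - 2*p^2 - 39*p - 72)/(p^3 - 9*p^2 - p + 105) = (p^2 - 5*p - 24)/(p^2 - 12*p + 35)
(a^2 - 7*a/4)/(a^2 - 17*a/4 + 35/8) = 2*a/(2*a - 5)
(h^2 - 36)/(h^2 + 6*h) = (h - 6)/h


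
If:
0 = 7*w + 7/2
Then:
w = -1/2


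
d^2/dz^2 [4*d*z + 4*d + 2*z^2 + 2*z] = 4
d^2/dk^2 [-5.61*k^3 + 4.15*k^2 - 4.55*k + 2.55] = 8.3 - 33.66*k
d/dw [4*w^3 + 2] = 12*w^2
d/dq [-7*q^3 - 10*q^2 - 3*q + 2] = -21*q^2 - 20*q - 3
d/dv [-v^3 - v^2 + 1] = v*(-3*v - 2)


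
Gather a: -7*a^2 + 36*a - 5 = -7*a^2 + 36*a - 5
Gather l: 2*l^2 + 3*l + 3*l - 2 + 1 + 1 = 2*l^2 + 6*l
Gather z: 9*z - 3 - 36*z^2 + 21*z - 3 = -36*z^2 + 30*z - 6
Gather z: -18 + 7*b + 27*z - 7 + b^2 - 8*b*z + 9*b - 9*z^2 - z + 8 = b^2 + 16*b - 9*z^2 + z*(26 - 8*b) - 17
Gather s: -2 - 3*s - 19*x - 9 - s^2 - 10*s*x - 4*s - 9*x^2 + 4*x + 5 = -s^2 + s*(-10*x - 7) - 9*x^2 - 15*x - 6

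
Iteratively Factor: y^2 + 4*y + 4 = (y + 2)*(y + 2)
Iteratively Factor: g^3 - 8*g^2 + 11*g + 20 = (g + 1)*(g^2 - 9*g + 20) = (g - 4)*(g + 1)*(g - 5)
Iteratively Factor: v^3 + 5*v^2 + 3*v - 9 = (v + 3)*(v^2 + 2*v - 3) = (v + 3)^2*(v - 1)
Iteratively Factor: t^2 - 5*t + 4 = (t - 1)*(t - 4)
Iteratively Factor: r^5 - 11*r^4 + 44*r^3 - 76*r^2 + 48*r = (r)*(r^4 - 11*r^3 + 44*r^2 - 76*r + 48) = r*(r - 2)*(r^3 - 9*r^2 + 26*r - 24) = r*(r - 4)*(r - 2)*(r^2 - 5*r + 6) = r*(r - 4)*(r - 3)*(r - 2)*(r - 2)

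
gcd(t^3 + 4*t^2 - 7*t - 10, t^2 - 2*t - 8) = 1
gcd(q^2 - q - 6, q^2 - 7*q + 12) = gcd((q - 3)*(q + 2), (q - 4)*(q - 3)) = q - 3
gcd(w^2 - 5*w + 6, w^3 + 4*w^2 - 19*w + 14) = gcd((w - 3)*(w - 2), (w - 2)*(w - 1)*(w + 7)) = w - 2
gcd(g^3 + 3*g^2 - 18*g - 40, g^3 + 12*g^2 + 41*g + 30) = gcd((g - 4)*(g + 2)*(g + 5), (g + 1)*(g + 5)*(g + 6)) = g + 5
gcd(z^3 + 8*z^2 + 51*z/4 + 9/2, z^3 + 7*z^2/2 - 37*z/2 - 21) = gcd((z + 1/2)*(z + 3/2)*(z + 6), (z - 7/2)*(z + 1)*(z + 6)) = z + 6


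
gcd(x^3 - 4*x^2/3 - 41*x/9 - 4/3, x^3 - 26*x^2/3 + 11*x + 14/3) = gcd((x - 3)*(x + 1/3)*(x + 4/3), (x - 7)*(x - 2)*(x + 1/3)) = x + 1/3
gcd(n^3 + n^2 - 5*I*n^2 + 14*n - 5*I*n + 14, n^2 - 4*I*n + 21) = n - 7*I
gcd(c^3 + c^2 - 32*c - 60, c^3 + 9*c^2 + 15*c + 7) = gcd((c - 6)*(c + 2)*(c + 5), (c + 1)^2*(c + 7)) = 1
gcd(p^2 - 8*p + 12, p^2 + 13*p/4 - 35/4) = 1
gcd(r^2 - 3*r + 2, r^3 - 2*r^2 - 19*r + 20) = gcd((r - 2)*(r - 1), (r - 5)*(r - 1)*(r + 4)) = r - 1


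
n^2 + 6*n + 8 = (n + 2)*(n + 4)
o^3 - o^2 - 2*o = o*(o - 2)*(o + 1)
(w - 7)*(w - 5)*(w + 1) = w^3 - 11*w^2 + 23*w + 35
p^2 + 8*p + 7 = (p + 1)*(p + 7)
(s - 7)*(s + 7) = s^2 - 49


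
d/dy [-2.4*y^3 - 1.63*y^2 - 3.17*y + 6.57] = -7.2*y^2 - 3.26*y - 3.17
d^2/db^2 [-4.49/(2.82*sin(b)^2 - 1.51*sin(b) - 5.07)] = (-142.825104*sin(b)^4 + 57.357954*sin(b)^3 - 52.781297*sin(b)^2 - 80.341815*sin(b) + 148.86595)/(-2.82*sin(b)^2 + 1.51*sin(b) + 5.07)^3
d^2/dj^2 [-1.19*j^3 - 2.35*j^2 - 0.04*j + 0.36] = -7.14*j - 4.7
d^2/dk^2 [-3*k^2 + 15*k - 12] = -6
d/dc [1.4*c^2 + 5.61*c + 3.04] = 2.8*c + 5.61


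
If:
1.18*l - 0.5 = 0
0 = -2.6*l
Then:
No Solution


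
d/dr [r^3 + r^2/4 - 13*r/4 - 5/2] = 3*r^2 + r/2 - 13/4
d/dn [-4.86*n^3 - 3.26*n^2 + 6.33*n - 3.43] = -14.58*n^2 - 6.52*n + 6.33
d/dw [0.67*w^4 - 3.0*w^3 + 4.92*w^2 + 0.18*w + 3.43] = 2.68*w^3 - 9.0*w^2 + 9.84*w + 0.18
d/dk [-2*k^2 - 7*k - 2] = -4*k - 7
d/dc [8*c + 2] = 8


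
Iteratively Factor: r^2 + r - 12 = (r - 3)*(r + 4)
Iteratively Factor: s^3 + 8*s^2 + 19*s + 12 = (s + 3)*(s^2 + 5*s + 4) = (s + 3)*(s + 4)*(s + 1)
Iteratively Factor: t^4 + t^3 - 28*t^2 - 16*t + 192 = (t - 4)*(t^3 + 5*t^2 - 8*t - 48) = (t - 4)*(t + 4)*(t^2 + t - 12) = (t - 4)*(t + 4)^2*(t - 3)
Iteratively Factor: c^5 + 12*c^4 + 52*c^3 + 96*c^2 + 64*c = (c + 4)*(c^4 + 8*c^3 + 20*c^2 + 16*c) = (c + 2)*(c + 4)*(c^3 + 6*c^2 + 8*c) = (c + 2)^2*(c + 4)*(c^2 + 4*c) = (c + 2)^2*(c + 4)^2*(c)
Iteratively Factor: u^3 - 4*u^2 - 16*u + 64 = (u + 4)*(u^2 - 8*u + 16) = (u - 4)*(u + 4)*(u - 4)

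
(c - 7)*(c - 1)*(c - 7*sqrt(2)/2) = c^3 - 8*c^2 - 7*sqrt(2)*c^2/2 + 7*c + 28*sqrt(2)*c - 49*sqrt(2)/2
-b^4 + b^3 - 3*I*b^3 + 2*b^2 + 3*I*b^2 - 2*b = b*(b + 2*I)*(-I*b + 1)*(-I*b + I)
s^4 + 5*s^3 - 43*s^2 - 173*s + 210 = (s - 6)*(s - 1)*(s + 5)*(s + 7)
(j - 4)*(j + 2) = j^2 - 2*j - 8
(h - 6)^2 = h^2 - 12*h + 36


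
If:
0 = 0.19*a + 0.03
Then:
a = -0.16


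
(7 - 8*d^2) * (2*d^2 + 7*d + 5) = -16*d^4 - 56*d^3 - 26*d^2 + 49*d + 35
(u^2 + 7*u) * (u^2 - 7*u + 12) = u^4 - 37*u^2 + 84*u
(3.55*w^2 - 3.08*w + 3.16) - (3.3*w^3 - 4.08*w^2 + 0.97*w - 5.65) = -3.3*w^3 + 7.63*w^2 - 4.05*w + 8.81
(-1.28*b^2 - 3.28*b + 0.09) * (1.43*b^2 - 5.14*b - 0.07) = -1.8304*b^4 + 1.8888*b^3 + 17.0775*b^2 - 0.233*b - 0.0063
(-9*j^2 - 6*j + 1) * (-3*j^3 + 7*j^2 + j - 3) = 27*j^5 - 45*j^4 - 54*j^3 + 28*j^2 + 19*j - 3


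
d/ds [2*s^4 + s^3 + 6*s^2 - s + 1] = 8*s^3 + 3*s^2 + 12*s - 1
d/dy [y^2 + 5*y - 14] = 2*y + 5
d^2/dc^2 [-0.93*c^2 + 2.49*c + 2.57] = -1.86000000000000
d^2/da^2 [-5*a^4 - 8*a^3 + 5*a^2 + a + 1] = -60*a^2 - 48*a + 10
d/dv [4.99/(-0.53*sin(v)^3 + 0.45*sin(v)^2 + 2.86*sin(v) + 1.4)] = (7.9341*sin(v)^2 - 4.491*sin(v) - 14.2714)*cos(v)/(-0.53*sin(v)^3 + 0.45*sin(v)^2 + 2.86*sin(v) + 1.4)^2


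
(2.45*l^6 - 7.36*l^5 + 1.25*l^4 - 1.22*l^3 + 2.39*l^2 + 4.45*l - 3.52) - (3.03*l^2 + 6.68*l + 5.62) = 2.45*l^6 - 7.36*l^5 + 1.25*l^4 - 1.22*l^3 - 0.64*l^2 - 2.23*l - 9.14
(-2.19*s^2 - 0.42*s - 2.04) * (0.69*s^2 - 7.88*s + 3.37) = -1.5111*s^4 + 16.9674*s^3 - 5.4783*s^2 + 14.6598*s - 6.8748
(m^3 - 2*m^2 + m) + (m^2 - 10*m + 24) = m^3 - m^2 - 9*m + 24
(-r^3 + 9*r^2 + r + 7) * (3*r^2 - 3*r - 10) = -3*r^5 + 30*r^4 - 14*r^3 - 72*r^2 - 31*r - 70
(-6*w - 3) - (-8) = 5 - 6*w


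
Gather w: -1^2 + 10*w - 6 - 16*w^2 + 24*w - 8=-16*w^2 + 34*w - 15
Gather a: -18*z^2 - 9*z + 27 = -18*z^2 - 9*z + 27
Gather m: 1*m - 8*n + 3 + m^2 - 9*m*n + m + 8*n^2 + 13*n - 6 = m^2 + m*(2 - 9*n) + 8*n^2 + 5*n - 3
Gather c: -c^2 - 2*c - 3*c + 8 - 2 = -c^2 - 5*c + 6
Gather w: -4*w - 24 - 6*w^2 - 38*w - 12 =-6*w^2 - 42*w - 36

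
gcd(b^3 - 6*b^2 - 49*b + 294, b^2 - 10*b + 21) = b - 7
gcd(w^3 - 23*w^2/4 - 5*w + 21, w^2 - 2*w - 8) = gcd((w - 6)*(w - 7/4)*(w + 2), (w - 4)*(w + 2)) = w + 2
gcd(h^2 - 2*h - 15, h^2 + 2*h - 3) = h + 3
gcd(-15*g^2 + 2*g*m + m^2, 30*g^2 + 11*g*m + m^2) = 5*g + m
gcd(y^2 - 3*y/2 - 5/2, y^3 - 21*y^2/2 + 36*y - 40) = y - 5/2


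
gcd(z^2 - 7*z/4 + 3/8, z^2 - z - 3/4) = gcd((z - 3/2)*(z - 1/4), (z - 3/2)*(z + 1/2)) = z - 3/2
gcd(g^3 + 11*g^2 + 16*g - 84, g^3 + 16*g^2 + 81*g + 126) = g^2 + 13*g + 42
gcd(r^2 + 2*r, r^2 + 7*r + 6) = 1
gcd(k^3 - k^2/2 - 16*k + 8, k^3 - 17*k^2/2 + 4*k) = k - 1/2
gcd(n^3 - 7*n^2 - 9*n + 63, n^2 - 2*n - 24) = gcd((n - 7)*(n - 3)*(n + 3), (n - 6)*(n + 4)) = 1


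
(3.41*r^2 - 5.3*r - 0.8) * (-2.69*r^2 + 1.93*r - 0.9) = -9.1729*r^4 + 20.8383*r^3 - 11.146*r^2 + 3.226*r + 0.72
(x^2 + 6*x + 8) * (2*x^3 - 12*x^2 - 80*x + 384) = 2*x^5 - 136*x^3 - 192*x^2 + 1664*x + 3072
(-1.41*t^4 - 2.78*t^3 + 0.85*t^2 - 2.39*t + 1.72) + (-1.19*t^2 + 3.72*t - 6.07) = -1.41*t^4 - 2.78*t^3 - 0.34*t^2 + 1.33*t - 4.35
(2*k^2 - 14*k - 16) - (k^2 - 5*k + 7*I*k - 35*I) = k^2 - 9*k - 7*I*k - 16 + 35*I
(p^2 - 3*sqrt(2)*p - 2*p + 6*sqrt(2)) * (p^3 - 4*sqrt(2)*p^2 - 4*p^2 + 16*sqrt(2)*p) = p^5 - 7*sqrt(2)*p^4 - 6*p^4 + 32*p^3 + 42*sqrt(2)*p^3 - 144*p^2 - 56*sqrt(2)*p^2 + 192*p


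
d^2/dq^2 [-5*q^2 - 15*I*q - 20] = -10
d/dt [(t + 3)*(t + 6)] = 2*t + 9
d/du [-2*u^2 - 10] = -4*u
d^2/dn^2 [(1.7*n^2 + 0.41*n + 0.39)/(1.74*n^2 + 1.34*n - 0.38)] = (-5.444808*n^3 + 13.828824*n^2 + 7.082496*n + 2.824808)/(5.268024*n^6 + 12.170952*n^5 + 5.921568*n^4 - 2.909944*n^3 - 1.293216*n^2 + 0.580488*n - 0.054872)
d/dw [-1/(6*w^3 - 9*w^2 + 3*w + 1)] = 3*(6*w^2 - 6*w + 1)/(6*w^3 - 9*w^2 + 3*w + 1)^2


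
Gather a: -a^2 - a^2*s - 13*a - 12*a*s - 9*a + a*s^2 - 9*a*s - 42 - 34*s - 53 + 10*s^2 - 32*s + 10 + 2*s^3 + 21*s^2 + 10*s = a^2*(-s - 1) + a*(s^2 - 21*s - 22) + 2*s^3 + 31*s^2 - 56*s - 85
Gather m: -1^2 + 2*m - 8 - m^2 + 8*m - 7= -m^2 + 10*m - 16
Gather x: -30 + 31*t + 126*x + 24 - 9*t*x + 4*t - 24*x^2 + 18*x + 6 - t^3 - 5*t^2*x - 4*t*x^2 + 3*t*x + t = -t^3 + 36*t + x^2*(-4*t - 24) + x*(-5*t^2 - 6*t + 144)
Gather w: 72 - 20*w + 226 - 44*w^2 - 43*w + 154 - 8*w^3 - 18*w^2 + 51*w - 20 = -8*w^3 - 62*w^2 - 12*w + 432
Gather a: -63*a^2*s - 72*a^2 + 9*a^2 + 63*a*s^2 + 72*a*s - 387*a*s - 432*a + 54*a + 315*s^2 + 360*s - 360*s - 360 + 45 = a^2*(-63*s - 63) + a*(63*s^2 - 315*s - 378) + 315*s^2 - 315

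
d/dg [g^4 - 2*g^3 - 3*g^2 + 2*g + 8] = 4*g^3 - 6*g^2 - 6*g + 2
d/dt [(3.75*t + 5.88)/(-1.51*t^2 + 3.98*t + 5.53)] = (5.6625*t^2 + 17.7576*t - 2.6649)/(2.2801*t^4 - 12.0196*t^3 - 0.860200000000001*t^2 + 44.0188*t + 30.5809)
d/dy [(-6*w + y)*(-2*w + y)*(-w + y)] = 20*w^2 - 18*w*y + 3*y^2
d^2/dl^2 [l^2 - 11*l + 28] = 2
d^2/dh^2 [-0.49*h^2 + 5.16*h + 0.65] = -0.980000000000000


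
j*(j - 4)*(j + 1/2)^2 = j^4 - 3*j^3 - 15*j^2/4 - j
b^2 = b^2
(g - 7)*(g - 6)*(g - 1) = g^3 - 14*g^2 + 55*g - 42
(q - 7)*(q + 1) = q^2 - 6*q - 7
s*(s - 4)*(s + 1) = s^3 - 3*s^2 - 4*s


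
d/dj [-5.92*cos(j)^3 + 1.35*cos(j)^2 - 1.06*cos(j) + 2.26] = (17.76*cos(j)^2 - 2.7*cos(j) + 1.06)*sin(j)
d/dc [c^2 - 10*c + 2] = 2*c - 10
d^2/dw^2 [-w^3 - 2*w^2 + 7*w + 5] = -6*w - 4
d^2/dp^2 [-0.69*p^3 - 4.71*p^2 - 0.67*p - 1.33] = -4.14*p - 9.42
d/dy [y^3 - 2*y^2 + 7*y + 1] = 3*y^2 - 4*y + 7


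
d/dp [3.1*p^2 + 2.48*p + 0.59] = 6.2*p + 2.48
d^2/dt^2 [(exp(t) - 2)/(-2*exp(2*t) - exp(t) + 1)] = (-4*exp(4*t) + 34*exp(3*t) + 17*exp(t) + 1)*exp(t)/(8*exp(6*t) + 12*exp(5*t) - 6*exp(4*t) - 11*exp(3*t) + 3*exp(2*t) + 3*exp(t) - 1)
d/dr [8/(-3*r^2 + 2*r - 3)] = 16*(3*r - 1)/(3*r^2 - 2*r + 3)^2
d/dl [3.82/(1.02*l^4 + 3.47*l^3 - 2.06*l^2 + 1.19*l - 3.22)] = (-15.5856*l^3 - 39.7662*l^2 + 15.7384*l - 4.5458)/(1.02*l^4 + 3.47*l^3 - 2.06*l^2 + 1.19*l - 3.22)^2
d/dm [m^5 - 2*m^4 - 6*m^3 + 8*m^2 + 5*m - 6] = 5*m^4 - 8*m^3 - 18*m^2 + 16*m + 5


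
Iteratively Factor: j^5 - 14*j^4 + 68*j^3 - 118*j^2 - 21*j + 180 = (j - 3)*(j^4 - 11*j^3 + 35*j^2 - 13*j - 60) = (j - 3)^2*(j^3 - 8*j^2 + 11*j + 20) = (j - 4)*(j - 3)^2*(j^2 - 4*j - 5) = (j - 5)*(j - 4)*(j - 3)^2*(j + 1)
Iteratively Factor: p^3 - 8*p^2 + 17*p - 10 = (p - 5)*(p^2 - 3*p + 2) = (p - 5)*(p - 1)*(p - 2)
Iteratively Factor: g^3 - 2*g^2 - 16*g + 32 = (g + 4)*(g^2 - 6*g + 8) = (g - 2)*(g + 4)*(g - 4)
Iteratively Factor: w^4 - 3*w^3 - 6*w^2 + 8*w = (w - 4)*(w^3 + w^2 - 2*w) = w*(w - 4)*(w^2 + w - 2) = w*(w - 4)*(w + 2)*(w - 1)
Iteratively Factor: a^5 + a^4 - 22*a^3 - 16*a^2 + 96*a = (a + 3)*(a^4 - 2*a^3 - 16*a^2 + 32*a) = (a - 2)*(a + 3)*(a^3 - 16*a) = (a - 4)*(a - 2)*(a + 3)*(a^2 + 4*a) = (a - 4)*(a - 2)*(a + 3)*(a + 4)*(a)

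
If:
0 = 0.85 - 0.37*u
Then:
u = 2.30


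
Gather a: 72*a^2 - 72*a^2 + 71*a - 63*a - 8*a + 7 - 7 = 0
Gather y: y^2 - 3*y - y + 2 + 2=y^2 - 4*y + 4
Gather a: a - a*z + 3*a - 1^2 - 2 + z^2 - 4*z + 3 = a*(4 - z) + z^2 - 4*z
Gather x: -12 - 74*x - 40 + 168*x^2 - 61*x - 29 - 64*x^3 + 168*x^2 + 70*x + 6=-64*x^3 + 336*x^2 - 65*x - 75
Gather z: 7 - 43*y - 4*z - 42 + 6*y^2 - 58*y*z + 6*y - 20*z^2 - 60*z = 6*y^2 - 37*y - 20*z^2 + z*(-58*y - 64) - 35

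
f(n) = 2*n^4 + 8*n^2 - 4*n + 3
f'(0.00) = -4.00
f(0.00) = 3.00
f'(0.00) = -4.00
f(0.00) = 3.00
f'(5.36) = 1313.69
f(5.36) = 1862.18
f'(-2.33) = -142.47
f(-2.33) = 114.70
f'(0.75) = 11.38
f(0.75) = 5.13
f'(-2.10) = -111.69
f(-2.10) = 85.58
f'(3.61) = 430.13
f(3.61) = 432.49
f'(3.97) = 560.09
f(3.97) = 610.02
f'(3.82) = 503.06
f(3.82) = 530.34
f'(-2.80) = -224.42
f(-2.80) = 199.85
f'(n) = 8*n^3 + 16*n - 4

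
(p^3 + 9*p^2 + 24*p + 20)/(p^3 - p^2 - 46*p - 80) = (p + 2)/(p - 8)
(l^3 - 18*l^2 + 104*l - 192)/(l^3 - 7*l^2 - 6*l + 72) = (l - 8)/(l + 3)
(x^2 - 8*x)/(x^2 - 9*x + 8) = x/(x - 1)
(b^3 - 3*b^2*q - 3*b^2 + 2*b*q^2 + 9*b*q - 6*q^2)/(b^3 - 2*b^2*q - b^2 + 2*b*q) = (b^2 - b*q - 3*b + 3*q)/(b*(b - 1))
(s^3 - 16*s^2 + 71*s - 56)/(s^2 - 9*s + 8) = s - 7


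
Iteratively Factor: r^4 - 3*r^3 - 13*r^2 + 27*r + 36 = (r - 4)*(r^3 + r^2 - 9*r - 9) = (r - 4)*(r - 3)*(r^2 + 4*r + 3) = (r - 4)*(r - 3)*(r + 3)*(r + 1)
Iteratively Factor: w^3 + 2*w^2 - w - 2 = (w + 1)*(w^2 + w - 2) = (w - 1)*(w + 1)*(w + 2)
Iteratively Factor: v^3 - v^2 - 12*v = (v - 4)*(v^2 + 3*v) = (v - 4)*(v + 3)*(v)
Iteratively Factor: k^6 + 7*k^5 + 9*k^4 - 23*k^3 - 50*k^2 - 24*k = (k - 2)*(k^5 + 9*k^4 + 27*k^3 + 31*k^2 + 12*k) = (k - 2)*(k + 1)*(k^4 + 8*k^3 + 19*k^2 + 12*k) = (k - 2)*(k + 1)*(k + 4)*(k^3 + 4*k^2 + 3*k) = k*(k - 2)*(k + 1)*(k + 4)*(k^2 + 4*k + 3) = k*(k - 2)*(k + 1)*(k + 3)*(k + 4)*(k + 1)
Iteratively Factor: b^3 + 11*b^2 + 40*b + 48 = (b + 4)*(b^2 + 7*b + 12) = (b + 3)*(b + 4)*(b + 4)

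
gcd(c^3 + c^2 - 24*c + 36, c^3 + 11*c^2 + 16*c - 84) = c^2 + 4*c - 12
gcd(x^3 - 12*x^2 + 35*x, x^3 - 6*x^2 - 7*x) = x^2 - 7*x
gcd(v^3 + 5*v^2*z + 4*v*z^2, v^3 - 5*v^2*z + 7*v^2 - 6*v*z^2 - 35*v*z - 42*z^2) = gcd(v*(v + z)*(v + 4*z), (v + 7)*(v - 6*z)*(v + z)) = v + z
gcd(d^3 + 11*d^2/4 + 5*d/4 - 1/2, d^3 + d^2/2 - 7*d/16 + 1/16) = d^2 + 3*d/4 - 1/4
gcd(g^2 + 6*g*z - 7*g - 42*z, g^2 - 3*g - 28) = g - 7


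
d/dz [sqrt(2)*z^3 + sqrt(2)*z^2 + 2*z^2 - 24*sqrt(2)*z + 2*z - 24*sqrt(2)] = 3*sqrt(2)*z^2 + 2*sqrt(2)*z + 4*z - 24*sqrt(2) + 2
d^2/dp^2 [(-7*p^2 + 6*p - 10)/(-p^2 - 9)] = 6*(-2*p^3 - 53*p^2 + 54*p + 159)/(p^6 + 27*p^4 + 243*p^2 + 729)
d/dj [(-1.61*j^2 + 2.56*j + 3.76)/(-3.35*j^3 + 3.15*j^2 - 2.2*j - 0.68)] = (-5.3935*j^4 + 17.152*j^3 + 33.266*j^2 - 21.4984*j + 6.5312)/(11.2225*j^6 - 21.105*j^5 + 24.6625*j^4 - 9.304*j^3 + 0.556000000000001*j^2 + 2.992*j + 0.4624)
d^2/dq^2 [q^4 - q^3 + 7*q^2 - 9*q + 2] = 12*q^2 - 6*q + 14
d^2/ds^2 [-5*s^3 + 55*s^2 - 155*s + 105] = 110 - 30*s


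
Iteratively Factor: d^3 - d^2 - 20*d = (d + 4)*(d^2 - 5*d) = (d - 5)*(d + 4)*(d)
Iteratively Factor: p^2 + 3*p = (p)*(p + 3)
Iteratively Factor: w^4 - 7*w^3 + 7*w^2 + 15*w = (w + 1)*(w^3 - 8*w^2 + 15*w) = (w - 3)*(w + 1)*(w^2 - 5*w) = (w - 5)*(w - 3)*(w + 1)*(w)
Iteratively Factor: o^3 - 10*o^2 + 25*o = (o - 5)*(o^2 - 5*o) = (o - 5)^2*(o)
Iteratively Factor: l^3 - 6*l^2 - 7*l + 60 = (l - 5)*(l^2 - l - 12) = (l - 5)*(l + 3)*(l - 4)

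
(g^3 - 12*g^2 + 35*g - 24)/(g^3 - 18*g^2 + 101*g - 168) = (g - 1)/(g - 7)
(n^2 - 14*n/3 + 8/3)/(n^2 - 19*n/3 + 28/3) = (3*n - 2)/(3*n - 7)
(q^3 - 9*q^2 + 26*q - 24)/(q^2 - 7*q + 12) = q - 2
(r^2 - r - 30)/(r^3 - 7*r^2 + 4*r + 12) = (r + 5)/(r^2 - r - 2)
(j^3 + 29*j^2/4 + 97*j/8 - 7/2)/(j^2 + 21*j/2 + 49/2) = (j^2 + 15*j/4 - 1)/(j + 7)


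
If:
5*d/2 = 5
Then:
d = 2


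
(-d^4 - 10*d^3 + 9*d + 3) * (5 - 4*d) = 4*d^5 + 35*d^4 - 50*d^3 - 36*d^2 + 33*d + 15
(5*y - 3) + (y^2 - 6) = y^2 + 5*y - 9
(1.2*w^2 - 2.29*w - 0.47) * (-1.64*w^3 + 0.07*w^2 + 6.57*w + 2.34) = -1.968*w^5 + 3.8396*w^4 + 8.4945*w^3 - 12.2702*w^2 - 8.4465*w - 1.0998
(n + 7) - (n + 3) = 4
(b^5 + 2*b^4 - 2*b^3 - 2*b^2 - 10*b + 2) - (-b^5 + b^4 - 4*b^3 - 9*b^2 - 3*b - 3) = 2*b^5 + b^4 + 2*b^3 + 7*b^2 - 7*b + 5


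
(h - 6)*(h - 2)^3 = h^4 - 12*h^3 + 48*h^2 - 80*h + 48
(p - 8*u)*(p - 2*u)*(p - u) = p^3 - 11*p^2*u + 26*p*u^2 - 16*u^3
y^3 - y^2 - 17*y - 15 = (y - 5)*(y + 1)*(y + 3)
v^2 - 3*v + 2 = (v - 2)*(v - 1)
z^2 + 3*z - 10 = (z - 2)*(z + 5)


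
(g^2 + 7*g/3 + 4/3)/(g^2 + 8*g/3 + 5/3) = (3*g + 4)/(3*g + 5)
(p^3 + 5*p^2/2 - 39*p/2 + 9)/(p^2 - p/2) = p + 3 - 18/p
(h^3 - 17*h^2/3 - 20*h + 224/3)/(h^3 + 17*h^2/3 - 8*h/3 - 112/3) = (3*h^2 - 29*h + 56)/(3*h^2 + 5*h - 28)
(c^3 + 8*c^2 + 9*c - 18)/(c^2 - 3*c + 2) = (c^2 + 9*c + 18)/(c - 2)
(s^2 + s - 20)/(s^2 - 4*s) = (s + 5)/s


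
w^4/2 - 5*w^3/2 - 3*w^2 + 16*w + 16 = (w/2 + 1)*(w - 4)^2*(w + 1)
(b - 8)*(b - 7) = b^2 - 15*b + 56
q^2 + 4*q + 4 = (q + 2)^2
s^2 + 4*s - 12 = (s - 2)*(s + 6)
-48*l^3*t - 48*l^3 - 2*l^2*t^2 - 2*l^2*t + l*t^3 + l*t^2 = (-8*l + t)*(6*l + t)*(l*t + l)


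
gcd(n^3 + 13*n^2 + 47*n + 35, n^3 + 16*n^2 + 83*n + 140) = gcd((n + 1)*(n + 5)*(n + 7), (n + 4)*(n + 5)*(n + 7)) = n^2 + 12*n + 35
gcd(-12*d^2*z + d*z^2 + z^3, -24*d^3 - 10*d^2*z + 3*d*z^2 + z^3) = -12*d^2 + d*z + z^2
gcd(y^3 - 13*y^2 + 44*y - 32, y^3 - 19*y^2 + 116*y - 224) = y^2 - 12*y + 32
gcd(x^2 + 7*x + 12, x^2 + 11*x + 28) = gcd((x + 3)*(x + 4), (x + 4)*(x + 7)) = x + 4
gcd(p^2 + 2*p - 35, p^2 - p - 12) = 1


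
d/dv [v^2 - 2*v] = 2*v - 2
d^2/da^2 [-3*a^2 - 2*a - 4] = -6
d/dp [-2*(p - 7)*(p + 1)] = 12 - 4*p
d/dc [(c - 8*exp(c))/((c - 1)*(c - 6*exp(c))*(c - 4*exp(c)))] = ((1 - 8*exp(c))*(c - 1)*(c - 6*exp(c))*(c - 4*exp(c)) + (-c + 8*exp(c))*(c - 6*exp(c))*(c - 4*exp(c)) + (c - 1)*(c - 8*exp(c))*(c - 6*exp(c))*(4*exp(c) - 1) + (c - 1)*(c - 8*exp(c))*(c - 4*exp(c))*(6*exp(c) - 1))/((c - 1)^2*(c - 6*exp(c))^2*(c - 4*exp(c))^2)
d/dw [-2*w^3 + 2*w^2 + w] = -6*w^2 + 4*w + 1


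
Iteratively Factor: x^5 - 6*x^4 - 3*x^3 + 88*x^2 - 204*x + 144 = (x - 3)*(x^4 - 3*x^3 - 12*x^2 + 52*x - 48) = (x - 3)*(x - 2)*(x^3 - x^2 - 14*x + 24) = (x - 3)*(x - 2)^2*(x^2 + x - 12) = (x - 3)*(x - 2)^2*(x + 4)*(x - 3)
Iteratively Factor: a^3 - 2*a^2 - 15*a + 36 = (a - 3)*(a^2 + a - 12) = (a - 3)*(a + 4)*(a - 3)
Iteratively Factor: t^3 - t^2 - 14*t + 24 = (t - 3)*(t^2 + 2*t - 8) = (t - 3)*(t - 2)*(t + 4)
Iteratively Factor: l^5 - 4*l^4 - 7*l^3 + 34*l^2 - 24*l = (l - 1)*(l^4 - 3*l^3 - 10*l^2 + 24*l) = (l - 1)*(l + 3)*(l^3 - 6*l^2 + 8*l) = (l - 2)*(l - 1)*(l + 3)*(l^2 - 4*l) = l*(l - 2)*(l - 1)*(l + 3)*(l - 4)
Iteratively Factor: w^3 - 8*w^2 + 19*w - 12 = (w - 1)*(w^2 - 7*w + 12) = (w - 4)*(w - 1)*(w - 3)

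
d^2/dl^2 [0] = 0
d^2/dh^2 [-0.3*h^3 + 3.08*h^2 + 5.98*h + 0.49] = 6.16 - 1.8*h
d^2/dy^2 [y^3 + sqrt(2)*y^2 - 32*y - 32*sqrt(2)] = 6*y + 2*sqrt(2)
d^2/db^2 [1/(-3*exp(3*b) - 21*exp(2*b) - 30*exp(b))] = ((exp(2*b) + 7*exp(b) + 10)*(9*exp(2*b) + 28*exp(b) + 10) - 2*(3*exp(2*b) + 14*exp(b) + 10)^2)*exp(-b)/(3*(exp(2*b) + 7*exp(b) + 10)^3)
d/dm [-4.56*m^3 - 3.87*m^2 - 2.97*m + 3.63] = -13.68*m^2 - 7.74*m - 2.97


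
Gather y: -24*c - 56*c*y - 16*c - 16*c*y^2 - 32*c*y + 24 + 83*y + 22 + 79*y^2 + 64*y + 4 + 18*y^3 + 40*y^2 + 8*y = -40*c + 18*y^3 + y^2*(119 - 16*c) + y*(155 - 88*c) + 50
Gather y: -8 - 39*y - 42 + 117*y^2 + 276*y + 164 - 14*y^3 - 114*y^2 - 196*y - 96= -14*y^3 + 3*y^2 + 41*y + 18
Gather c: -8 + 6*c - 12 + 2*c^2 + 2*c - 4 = 2*c^2 + 8*c - 24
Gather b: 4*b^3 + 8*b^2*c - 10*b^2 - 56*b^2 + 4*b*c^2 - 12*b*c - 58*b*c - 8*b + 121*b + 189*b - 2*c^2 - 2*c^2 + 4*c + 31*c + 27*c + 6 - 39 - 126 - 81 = 4*b^3 + b^2*(8*c - 66) + b*(4*c^2 - 70*c + 302) - 4*c^2 + 62*c - 240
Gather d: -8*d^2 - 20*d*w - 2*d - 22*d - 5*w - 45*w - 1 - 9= -8*d^2 + d*(-20*w - 24) - 50*w - 10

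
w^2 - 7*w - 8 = (w - 8)*(w + 1)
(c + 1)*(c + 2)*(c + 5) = c^3 + 8*c^2 + 17*c + 10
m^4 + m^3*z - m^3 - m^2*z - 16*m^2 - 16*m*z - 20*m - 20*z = (m - 5)*(m + 2)^2*(m + z)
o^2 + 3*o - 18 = (o - 3)*(o + 6)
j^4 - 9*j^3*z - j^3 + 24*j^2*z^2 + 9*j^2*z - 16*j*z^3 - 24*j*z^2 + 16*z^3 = (j - 1)*(j - 4*z)^2*(j - z)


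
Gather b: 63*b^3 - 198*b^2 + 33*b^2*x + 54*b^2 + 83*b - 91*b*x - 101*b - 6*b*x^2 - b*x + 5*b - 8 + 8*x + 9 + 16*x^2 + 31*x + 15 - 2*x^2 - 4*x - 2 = 63*b^3 + b^2*(33*x - 144) + b*(-6*x^2 - 92*x - 13) + 14*x^2 + 35*x + 14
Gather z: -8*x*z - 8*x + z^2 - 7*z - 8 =-8*x + z^2 + z*(-8*x - 7) - 8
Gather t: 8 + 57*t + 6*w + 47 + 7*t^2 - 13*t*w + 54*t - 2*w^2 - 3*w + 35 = 7*t^2 + t*(111 - 13*w) - 2*w^2 + 3*w + 90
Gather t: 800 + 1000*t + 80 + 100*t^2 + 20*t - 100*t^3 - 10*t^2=-100*t^3 + 90*t^2 + 1020*t + 880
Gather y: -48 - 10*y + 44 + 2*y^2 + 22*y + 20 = 2*y^2 + 12*y + 16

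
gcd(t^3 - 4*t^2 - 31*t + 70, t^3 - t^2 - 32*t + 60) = t - 2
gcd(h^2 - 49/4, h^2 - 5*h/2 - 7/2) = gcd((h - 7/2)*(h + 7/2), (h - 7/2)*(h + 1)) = h - 7/2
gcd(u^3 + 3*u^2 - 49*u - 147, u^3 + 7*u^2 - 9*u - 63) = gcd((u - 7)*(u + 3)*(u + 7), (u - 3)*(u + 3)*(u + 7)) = u^2 + 10*u + 21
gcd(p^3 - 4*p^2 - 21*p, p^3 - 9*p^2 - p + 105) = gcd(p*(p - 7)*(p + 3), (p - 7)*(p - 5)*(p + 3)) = p^2 - 4*p - 21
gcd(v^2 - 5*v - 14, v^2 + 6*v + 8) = v + 2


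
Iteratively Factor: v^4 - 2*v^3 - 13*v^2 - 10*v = (v)*(v^3 - 2*v^2 - 13*v - 10) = v*(v + 1)*(v^2 - 3*v - 10) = v*(v - 5)*(v + 1)*(v + 2)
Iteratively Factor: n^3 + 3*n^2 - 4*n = (n)*(n^2 + 3*n - 4) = n*(n - 1)*(n + 4)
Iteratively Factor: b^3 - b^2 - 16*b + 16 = (b - 1)*(b^2 - 16) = (b - 1)*(b + 4)*(b - 4)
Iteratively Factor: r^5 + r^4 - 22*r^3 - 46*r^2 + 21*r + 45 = (r - 5)*(r^4 + 6*r^3 + 8*r^2 - 6*r - 9) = (r - 5)*(r + 3)*(r^3 + 3*r^2 - r - 3) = (r - 5)*(r + 3)^2*(r^2 - 1) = (r - 5)*(r + 1)*(r + 3)^2*(r - 1)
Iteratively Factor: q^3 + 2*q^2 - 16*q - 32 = (q + 2)*(q^2 - 16) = (q - 4)*(q + 2)*(q + 4)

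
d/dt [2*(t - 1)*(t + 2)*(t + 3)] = 6*t^2 + 16*t + 2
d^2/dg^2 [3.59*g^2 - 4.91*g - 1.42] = 7.18000000000000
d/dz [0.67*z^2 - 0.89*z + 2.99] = 1.34*z - 0.89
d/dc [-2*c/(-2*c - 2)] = (c + 1)^(-2)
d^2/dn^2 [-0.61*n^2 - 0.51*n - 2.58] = -1.22000000000000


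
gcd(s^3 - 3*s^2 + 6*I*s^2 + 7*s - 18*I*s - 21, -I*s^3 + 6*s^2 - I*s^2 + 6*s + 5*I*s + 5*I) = 1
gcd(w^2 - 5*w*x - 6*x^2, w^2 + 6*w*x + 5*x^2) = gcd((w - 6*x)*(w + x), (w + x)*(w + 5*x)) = w + x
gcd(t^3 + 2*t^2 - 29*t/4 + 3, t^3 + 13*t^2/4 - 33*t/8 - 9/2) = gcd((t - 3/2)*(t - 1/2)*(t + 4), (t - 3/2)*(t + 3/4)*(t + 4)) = t^2 + 5*t/2 - 6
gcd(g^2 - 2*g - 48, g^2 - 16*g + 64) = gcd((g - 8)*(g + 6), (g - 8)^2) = g - 8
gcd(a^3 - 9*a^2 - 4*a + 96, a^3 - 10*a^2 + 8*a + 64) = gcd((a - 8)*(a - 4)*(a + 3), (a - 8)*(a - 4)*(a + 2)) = a^2 - 12*a + 32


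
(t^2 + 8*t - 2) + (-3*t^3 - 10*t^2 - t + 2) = -3*t^3 - 9*t^2 + 7*t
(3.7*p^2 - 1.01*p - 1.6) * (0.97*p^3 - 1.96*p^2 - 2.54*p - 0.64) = 3.589*p^5 - 8.2317*p^4 - 8.9704*p^3 + 3.3334*p^2 + 4.7104*p + 1.024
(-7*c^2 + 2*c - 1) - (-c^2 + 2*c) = -6*c^2 - 1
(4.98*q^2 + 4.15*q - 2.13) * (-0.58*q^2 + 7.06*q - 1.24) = -2.8884*q^4 + 32.7518*q^3 + 24.3592*q^2 - 20.1838*q + 2.6412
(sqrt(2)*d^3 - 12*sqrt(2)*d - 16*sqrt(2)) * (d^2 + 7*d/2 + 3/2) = sqrt(2)*d^5 + 7*sqrt(2)*d^4/2 - 21*sqrt(2)*d^3/2 - 58*sqrt(2)*d^2 - 74*sqrt(2)*d - 24*sqrt(2)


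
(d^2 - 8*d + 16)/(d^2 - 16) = (d - 4)/(d + 4)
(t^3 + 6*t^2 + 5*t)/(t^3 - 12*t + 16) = t*(t^2 + 6*t + 5)/(t^3 - 12*t + 16)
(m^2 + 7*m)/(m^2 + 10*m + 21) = m/(m + 3)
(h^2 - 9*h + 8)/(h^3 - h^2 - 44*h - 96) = (h - 1)/(h^2 + 7*h + 12)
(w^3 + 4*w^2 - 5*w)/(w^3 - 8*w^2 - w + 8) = w*(w + 5)/(w^2 - 7*w - 8)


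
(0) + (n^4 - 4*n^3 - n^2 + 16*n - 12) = n^4 - 4*n^3 - n^2 + 16*n - 12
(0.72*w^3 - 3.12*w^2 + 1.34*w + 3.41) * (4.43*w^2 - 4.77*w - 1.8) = 3.1896*w^5 - 17.256*w^4 + 19.5226*w^3 + 14.3305*w^2 - 18.6777*w - 6.138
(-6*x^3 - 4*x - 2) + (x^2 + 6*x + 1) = -6*x^3 + x^2 + 2*x - 1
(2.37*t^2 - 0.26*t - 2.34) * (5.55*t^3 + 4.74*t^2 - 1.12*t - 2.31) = 13.1535*t^5 + 9.7908*t^4 - 16.8738*t^3 - 16.2751*t^2 + 3.2214*t + 5.4054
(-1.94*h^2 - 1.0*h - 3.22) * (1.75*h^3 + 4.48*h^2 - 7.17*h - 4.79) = -3.395*h^5 - 10.4412*h^4 + 3.7948*h^3 + 2.037*h^2 + 27.8774*h + 15.4238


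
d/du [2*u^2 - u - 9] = 4*u - 1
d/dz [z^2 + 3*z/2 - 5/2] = 2*z + 3/2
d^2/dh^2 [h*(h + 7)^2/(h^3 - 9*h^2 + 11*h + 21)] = 2*(23*h^6 + 114*h^5 - 1911*h^4 + 3068*h^3 + 2457*h^2 + 29106*h - 5145)/(h^9 - 27*h^8 + 276*h^7 - 1260*h^6 + 1902*h^5 + 3222*h^4 - 9820*h^3 - 4284*h^2 + 14553*h + 9261)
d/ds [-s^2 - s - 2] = -2*s - 1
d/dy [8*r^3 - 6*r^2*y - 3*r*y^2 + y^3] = -6*r^2 - 6*r*y + 3*y^2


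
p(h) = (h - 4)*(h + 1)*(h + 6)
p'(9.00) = 275.00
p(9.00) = 750.00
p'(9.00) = 275.00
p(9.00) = 750.00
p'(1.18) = -10.74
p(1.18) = -44.14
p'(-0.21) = -23.13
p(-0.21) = -19.26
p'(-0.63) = -24.59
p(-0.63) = -9.20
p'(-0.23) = -23.22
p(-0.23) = -18.79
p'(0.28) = -20.08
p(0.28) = -29.90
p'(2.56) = 13.02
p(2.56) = -43.88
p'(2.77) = 17.64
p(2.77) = -40.67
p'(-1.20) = -24.88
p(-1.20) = 4.99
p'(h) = (h - 4)*(h + 1) + (h - 4)*(h + 6) + (h + 1)*(h + 6) = 3*h^2 + 6*h - 22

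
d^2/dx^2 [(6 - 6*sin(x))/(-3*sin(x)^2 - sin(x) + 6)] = 6*(-9*sin(x)^5 + 39*sin(x)^4 - 81*sin(x)^3 + 13*sin(x)^2 + 60*sin(x) - 26)/(3*sin(x)^2 + sin(x) - 6)^3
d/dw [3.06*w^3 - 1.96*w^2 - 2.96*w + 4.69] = 9.18*w^2 - 3.92*w - 2.96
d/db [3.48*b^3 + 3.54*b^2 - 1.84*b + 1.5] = 10.44*b^2 + 7.08*b - 1.84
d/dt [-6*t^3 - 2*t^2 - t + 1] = -18*t^2 - 4*t - 1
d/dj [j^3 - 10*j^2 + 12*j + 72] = 3*j^2 - 20*j + 12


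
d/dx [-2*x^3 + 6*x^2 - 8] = 6*x*(2 - x)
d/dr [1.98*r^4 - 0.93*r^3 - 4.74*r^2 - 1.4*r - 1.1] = 7.92*r^3 - 2.79*r^2 - 9.48*r - 1.4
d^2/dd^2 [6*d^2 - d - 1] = 12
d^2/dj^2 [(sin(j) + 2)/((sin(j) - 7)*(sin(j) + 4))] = -(sin(j)^5 + 11*sin(j)^4 + 148*sin(j)^3 + 146*sin(j)^2 + 484*sin(j) + 20)/((sin(j) - 7)^3*(sin(j) + 4)^3)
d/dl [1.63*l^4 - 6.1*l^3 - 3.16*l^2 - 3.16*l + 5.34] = 6.52*l^3 - 18.3*l^2 - 6.32*l - 3.16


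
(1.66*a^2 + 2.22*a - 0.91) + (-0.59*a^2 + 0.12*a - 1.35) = 1.07*a^2 + 2.34*a - 2.26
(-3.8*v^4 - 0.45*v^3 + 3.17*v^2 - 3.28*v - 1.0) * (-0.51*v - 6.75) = 1.938*v^5 + 25.8795*v^4 + 1.4208*v^3 - 19.7247*v^2 + 22.65*v + 6.75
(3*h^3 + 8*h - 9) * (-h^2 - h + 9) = -3*h^5 - 3*h^4 + 19*h^3 + h^2 + 81*h - 81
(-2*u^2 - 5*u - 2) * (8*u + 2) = -16*u^3 - 44*u^2 - 26*u - 4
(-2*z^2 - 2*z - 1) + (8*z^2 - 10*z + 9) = 6*z^2 - 12*z + 8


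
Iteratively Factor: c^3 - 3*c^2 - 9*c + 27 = (c + 3)*(c^2 - 6*c + 9) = (c - 3)*(c + 3)*(c - 3)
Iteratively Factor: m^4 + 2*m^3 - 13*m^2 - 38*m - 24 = (m + 3)*(m^3 - m^2 - 10*m - 8) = (m - 4)*(m + 3)*(m^2 + 3*m + 2) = (m - 4)*(m + 1)*(m + 3)*(m + 2)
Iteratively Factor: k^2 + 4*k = (k)*(k + 4)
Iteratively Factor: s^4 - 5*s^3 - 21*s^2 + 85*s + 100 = (s + 4)*(s^3 - 9*s^2 + 15*s + 25) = (s + 1)*(s + 4)*(s^2 - 10*s + 25) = (s - 5)*(s + 1)*(s + 4)*(s - 5)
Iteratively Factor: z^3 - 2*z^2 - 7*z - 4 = (z + 1)*(z^2 - 3*z - 4) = (z + 1)^2*(z - 4)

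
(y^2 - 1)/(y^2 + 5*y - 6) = (y + 1)/(y + 6)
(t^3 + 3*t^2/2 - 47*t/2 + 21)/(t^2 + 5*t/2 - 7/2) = (2*t^2 + 5*t - 42)/(2*t + 7)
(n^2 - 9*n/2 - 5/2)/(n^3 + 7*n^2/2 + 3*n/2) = (n - 5)/(n*(n + 3))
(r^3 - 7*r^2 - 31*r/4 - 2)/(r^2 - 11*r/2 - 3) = (r^2 - 15*r/2 - 4)/(r - 6)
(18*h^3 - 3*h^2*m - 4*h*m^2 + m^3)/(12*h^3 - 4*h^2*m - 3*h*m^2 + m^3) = (3*h - m)/(2*h - m)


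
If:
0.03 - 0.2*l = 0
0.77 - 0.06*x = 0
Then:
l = 0.15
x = 12.83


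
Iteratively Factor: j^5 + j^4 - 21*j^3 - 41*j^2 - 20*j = (j)*(j^4 + j^3 - 21*j^2 - 41*j - 20) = j*(j + 1)*(j^3 - 21*j - 20) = j*(j - 5)*(j + 1)*(j^2 + 5*j + 4) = j*(j - 5)*(j + 1)^2*(j + 4)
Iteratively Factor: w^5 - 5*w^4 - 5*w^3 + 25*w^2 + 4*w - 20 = (w - 1)*(w^4 - 4*w^3 - 9*w^2 + 16*w + 20) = (w - 1)*(w + 2)*(w^3 - 6*w^2 + 3*w + 10) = (w - 2)*(w - 1)*(w + 2)*(w^2 - 4*w - 5) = (w - 2)*(w - 1)*(w + 1)*(w + 2)*(w - 5)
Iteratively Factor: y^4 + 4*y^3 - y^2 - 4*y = (y + 4)*(y^3 - y) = (y + 1)*(y + 4)*(y^2 - y) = (y - 1)*(y + 1)*(y + 4)*(y)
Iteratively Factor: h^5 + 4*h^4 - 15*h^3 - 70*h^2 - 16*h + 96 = (h + 4)*(h^4 - 15*h^2 - 10*h + 24) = (h + 2)*(h + 4)*(h^3 - 2*h^2 - 11*h + 12) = (h - 1)*(h + 2)*(h + 4)*(h^2 - h - 12) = (h - 1)*(h + 2)*(h + 3)*(h + 4)*(h - 4)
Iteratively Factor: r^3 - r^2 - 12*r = (r)*(r^2 - r - 12) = r*(r - 4)*(r + 3)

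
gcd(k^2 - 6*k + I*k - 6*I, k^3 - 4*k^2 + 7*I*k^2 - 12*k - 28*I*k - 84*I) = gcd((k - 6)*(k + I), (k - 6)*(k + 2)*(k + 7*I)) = k - 6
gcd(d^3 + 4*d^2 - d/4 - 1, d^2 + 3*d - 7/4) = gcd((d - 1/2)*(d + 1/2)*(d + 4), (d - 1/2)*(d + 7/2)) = d - 1/2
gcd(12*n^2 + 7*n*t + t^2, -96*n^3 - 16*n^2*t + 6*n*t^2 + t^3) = 4*n + t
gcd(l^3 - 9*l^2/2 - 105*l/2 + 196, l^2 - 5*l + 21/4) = l - 7/2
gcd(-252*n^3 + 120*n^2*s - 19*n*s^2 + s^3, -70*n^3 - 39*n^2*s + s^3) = -7*n + s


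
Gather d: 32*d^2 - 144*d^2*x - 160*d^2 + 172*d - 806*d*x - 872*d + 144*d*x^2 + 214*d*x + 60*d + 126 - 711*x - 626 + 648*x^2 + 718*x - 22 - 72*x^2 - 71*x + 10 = d^2*(-144*x - 128) + d*(144*x^2 - 592*x - 640) + 576*x^2 - 64*x - 512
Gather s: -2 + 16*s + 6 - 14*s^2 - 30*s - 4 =-14*s^2 - 14*s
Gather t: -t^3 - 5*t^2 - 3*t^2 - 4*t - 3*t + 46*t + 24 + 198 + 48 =-t^3 - 8*t^2 + 39*t + 270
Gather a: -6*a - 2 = -6*a - 2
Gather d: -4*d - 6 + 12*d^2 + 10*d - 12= 12*d^2 + 6*d - 18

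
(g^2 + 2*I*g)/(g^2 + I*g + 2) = g/(g - I)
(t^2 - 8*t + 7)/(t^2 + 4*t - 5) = (t - 7)/(t + 5)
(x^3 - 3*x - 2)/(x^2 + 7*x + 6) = (x^2 - x - 2)/(x + 6)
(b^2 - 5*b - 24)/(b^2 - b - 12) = (b - 8)/(b - 4)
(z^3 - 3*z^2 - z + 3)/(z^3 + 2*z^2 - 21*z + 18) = (z + 1)/(z + 6)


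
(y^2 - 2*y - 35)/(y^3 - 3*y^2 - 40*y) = (y - 7)/(y*(y - 8))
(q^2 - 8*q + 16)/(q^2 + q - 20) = (q - 4)/(q + 5)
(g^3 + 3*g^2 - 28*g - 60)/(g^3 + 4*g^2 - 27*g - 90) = (g + 2)/(g + 3)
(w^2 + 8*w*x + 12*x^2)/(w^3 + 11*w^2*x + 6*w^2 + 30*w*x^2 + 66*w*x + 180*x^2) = (w + 2*x)/(w^2 + 5*w*x + 6*w + 30*x)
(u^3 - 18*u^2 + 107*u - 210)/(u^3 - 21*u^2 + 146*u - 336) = (u - 5)/(u - 8)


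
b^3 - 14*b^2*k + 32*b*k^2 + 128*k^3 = (b - 8*k)^2*(b + 2*k)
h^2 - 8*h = h*(h - 8)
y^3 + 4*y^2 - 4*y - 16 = (y - 2)*(y + 2)*(y + 4)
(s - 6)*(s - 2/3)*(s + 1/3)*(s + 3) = s^4 - 10*s^3/3 - 155*s^2/9 + 20*s/3 + 4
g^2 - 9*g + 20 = (g - 5)*(g - 4)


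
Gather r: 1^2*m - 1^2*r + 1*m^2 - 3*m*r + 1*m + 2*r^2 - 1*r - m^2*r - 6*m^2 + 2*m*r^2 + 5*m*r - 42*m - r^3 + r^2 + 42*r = -5*m^2 - 40*m - r^3 + r^2*(2*m + 3) + r*(-m^2 + 2*m + 40)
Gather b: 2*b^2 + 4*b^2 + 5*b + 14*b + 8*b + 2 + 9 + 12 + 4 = 6*b^2 + 27*b + 27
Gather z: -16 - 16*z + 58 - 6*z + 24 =66 - 22*z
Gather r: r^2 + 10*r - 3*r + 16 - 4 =r^2 + 7*r + 12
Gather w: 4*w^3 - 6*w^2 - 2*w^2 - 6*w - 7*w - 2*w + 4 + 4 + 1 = 4*w^3 - 8*w^2 - 15*w + 9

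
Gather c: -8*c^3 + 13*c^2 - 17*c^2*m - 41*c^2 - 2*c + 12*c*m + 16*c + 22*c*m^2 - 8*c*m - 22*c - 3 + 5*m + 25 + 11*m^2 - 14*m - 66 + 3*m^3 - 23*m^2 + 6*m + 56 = -8*c^3 + c^2*(-17*m - 28) + c*(22*m^2 + 4*m - 8) + 3*m^3 - 12*m^2 - 3*m + 12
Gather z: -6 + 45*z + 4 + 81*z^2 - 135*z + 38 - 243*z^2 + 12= -162*z^2 - 90*z + 48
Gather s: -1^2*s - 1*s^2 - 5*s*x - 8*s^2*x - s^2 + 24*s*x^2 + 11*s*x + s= s^2*(-8*x - 2) + s*(24*x^2 + 6*x)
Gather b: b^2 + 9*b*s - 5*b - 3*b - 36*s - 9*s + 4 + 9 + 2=b^2 + b*(9*s - 8) - 45*s + 15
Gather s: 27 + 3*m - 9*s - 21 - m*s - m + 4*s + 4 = 2*m + s*(-m - 5) + 10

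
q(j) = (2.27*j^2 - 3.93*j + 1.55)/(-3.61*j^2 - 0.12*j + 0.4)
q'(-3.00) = -0.17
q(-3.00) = -1.06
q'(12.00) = -0.01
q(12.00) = -0.54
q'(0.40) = 29.54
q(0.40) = -1.51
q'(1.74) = -0.20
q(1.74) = -0.15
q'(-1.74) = -0.64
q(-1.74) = -1.48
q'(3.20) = -0.08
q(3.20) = -0.33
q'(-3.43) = -0.12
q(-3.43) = -1.00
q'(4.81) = -0.04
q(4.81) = -0.42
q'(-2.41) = -0.28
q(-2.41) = -1.19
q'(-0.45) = -132.48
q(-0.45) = -13.64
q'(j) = (4.54*j - 3.93)/(-3.61*j^2 - 0.12*j + 0.4) + (7.22*j + 0.12)*(2.27*j^2 - 3.93*j + 1.55)/(-3.61*j^2 - 0.12*j + 0.4)^2 = (-14.4597*j^2 + 13.007*j - 1.386)/(13.0321*j^4 + 0.8664*j^3 - 2.8736*j^2 - 0.096*j + 0.16)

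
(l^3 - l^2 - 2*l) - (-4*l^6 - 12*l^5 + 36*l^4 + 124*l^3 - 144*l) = 4*l^6 + 12*l^5 - 36*l^4 - 123*l^3 - l^2 + 142*l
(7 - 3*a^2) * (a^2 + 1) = -3*a^4 + 4*a^2 + 7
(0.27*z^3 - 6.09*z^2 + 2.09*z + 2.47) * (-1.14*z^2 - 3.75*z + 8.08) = -0.3078*z^5 + 5.9301*z^4 + 22.6365*z^3 - 59.8605*z^2 + 7.6247*z + 19.9576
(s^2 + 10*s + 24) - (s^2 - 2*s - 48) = 12*s + 72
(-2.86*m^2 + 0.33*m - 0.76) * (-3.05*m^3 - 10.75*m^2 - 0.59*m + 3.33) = 8.723*m^5 + 29.7385*m^4 + 0.4579*m^3 - 1.5485*m^2 + 1.5473*m - 2.5308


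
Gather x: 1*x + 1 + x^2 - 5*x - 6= x^2 - 4*x - 5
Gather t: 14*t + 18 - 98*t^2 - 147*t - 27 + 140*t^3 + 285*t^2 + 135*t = 140*t^3 + 187*t^2 + 2*t - 9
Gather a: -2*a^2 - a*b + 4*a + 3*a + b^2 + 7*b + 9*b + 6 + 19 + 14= -2*a^2 + a*(7 - b) + b^2 + 16*b + 39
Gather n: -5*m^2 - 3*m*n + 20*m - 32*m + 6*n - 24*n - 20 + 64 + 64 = -5*m^2 - 12*m + n*(-3*m - 18) + 108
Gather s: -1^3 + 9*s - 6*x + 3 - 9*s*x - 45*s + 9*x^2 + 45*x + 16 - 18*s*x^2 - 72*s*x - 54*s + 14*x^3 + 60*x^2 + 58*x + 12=s*(-18*x^2 - 81*x - 90) + 14*x^3 + 69*x^2 + 97*x + 30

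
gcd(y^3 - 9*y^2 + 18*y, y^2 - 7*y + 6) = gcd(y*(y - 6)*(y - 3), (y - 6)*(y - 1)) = y - 6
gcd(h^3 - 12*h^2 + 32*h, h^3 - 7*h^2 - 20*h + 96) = h - 8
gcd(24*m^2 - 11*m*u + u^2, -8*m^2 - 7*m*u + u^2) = -8*m + u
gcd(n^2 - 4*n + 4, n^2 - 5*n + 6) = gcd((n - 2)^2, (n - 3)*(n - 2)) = n - 2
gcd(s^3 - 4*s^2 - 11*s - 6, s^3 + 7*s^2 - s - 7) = s + 1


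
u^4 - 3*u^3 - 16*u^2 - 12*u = u*(u - 6)*(u + 1)*(u + 2)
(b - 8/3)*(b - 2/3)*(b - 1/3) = b^3 - 11*b^2/3 + 26*b/9 - 16/27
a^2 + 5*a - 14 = (a - 2)*(a + 7)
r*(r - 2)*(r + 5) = r^3 + 3*r^2 - 10*r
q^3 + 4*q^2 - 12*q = q*(q - 2)*(q + 6)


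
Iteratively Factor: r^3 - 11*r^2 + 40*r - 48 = (r - 3)*(r^2 - 8*r + 16) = (r - 4)*(r - 3)*(r - 4)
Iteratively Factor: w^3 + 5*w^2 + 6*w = (w)*(w^2 + 5*w + 6) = w*(w + 2)*(w + 3)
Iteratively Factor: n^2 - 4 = (n + 2)*(n - 2)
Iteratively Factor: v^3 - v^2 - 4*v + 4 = (v - 1)*(v^2 - 4) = (v - 2)*(v - 1)*(v + 2)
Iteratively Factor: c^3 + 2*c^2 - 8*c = (c)*(c^2 + 2*c - 8) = c*(c - 2)*(c + 4)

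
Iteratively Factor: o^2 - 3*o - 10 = (o + 2)*(o - 5)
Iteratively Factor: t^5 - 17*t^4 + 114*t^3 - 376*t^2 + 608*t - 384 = (t - 4)*(t^4 - 13*t^3 + 62*t^2 - 128*t + 96) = (t - 4)^2*(t^3 - 9*t^2 + 26*t - 24) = (t - 4)^3*(t^2 - 5*t + 6) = (t - 4)^3*(t - 2)*(t - 3)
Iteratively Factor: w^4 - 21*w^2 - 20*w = (w - 5)*(w^3 + 5*w^2 + 4*w) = w*(w - 5)*(w^2 + 5*w + 4) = w*(w - 5)*(w + 4)*(w + 1)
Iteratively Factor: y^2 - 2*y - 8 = (y - 4)*(y + 2)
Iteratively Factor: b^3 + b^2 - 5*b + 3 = (b - 1)*(b^2 + 2*b - 3) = (b - 1)^2*(b + 3)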